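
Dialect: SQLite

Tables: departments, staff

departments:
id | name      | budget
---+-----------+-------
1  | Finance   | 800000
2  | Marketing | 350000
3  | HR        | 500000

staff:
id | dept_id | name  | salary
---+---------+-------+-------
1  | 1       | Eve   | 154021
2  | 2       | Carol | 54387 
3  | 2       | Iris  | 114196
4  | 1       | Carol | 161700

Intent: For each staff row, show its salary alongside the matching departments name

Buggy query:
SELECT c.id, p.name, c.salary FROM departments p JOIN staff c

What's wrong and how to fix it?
Bug: Missing join condition: each staff row is matched to all departments rows instead of just its own

Fix: Add ON c.dept_id = p.id to the JOIN

Corrected query:
SELECT c.id, p.name, c.salary FROM departments p JOIN staff c ON c.dept_id = p.id

Result:
id | name      | salary
---+-----------+-------
1  | Finance   | 154021
2  | Marketing | 54387 
3  | Marketing | 114196
4  | Finance   | 161700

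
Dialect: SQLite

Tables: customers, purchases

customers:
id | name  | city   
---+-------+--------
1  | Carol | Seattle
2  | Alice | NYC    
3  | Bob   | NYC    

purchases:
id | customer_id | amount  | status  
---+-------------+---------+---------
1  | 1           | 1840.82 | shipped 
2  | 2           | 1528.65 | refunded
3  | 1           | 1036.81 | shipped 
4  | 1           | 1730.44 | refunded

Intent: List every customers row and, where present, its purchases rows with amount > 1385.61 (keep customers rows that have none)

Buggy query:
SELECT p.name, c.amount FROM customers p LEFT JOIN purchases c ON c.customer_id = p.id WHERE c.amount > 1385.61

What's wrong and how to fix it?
Bug: Filtering c.amount in WHERE discards the NULL rows produced by LEFT JOIN, turning it into an inner join

Fix: Put 'c.amount > 1385.61' in the JOIN's ON clause instead of WHERE

Corrected query:
SELECT p.name, c.amount FROM customers p LEFT JOIN purchases c ON c.customer_id = p.id AND c.amount > 1385.61

Result:
name  | amount 
------+--------
Carol | 1730.44
Carol | 1840.82
Alice | 1528.65
Bob   | NULL   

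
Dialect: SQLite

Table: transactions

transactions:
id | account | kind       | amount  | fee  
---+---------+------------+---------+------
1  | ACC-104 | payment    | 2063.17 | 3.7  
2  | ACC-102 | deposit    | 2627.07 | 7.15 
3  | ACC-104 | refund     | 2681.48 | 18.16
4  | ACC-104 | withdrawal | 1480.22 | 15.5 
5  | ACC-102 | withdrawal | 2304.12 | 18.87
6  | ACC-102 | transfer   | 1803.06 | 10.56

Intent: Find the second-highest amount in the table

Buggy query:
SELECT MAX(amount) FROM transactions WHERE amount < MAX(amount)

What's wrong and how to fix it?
Bug: The inner MAX is an aggregate inside WHERE, which is not allowed

Fix: Put the inner MAX in a scalar subquery

Corrected query:
SELECT MAX(amount) FROM transactions WHERE amount < (SELECT MAX(amount) FROM transactions)

Result:
MAX(amount)
-----------
2627.07    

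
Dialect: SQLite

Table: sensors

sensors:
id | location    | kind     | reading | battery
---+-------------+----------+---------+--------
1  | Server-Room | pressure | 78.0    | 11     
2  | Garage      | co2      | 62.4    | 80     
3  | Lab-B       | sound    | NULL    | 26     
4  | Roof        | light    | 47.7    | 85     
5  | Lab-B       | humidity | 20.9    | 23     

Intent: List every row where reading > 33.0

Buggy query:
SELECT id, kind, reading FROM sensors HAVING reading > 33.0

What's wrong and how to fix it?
Bug: This is a non-aggregate query (no GROUP BY, no aggregates), so in SQLite the HAVING clause is invalid here; a row-level condition belongs in WHERE

Fix: Use WHERE for row-level filtering

Corrected query:
SELECT id, kind, reading FROM sensors WHERE reading > 33.0

Result:
id | kind     | reading
---+----------+--------
1  | pressure | 78     
2  | co2      | 62.4   
4  | light    | 47.7   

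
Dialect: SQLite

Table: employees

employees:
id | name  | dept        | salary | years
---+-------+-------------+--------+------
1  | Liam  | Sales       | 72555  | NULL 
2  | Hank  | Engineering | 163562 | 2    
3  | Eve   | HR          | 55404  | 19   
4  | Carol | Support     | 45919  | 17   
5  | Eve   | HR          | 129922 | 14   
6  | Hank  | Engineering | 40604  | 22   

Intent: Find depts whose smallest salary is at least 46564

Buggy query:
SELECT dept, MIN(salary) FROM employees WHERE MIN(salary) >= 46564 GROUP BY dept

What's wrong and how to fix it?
Bug: Aggregates like MIN are computed per group after WHERE runs

Fix: Use HAVING for the per-group MIN condition

Corrected query:
SELECT dept, MIN(salary) FROM employees GROUP BY dept HAVING MIN(salary) >= 46564

Result:
dept  | MIN(salary)
------+------------
HR    | 55404      
Sales | 72555      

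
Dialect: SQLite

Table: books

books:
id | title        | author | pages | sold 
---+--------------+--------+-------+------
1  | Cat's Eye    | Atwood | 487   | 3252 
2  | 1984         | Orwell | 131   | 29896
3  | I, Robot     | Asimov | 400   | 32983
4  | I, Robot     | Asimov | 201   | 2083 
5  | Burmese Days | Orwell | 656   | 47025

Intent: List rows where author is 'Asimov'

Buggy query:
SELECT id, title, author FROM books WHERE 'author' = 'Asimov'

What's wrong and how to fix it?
Bug: Single quotes denote string literals in SQL; the column name is being compared as a constant string

Fix: Reference the column as author without single quotes

Corrected query:
SELECT id, title, author FROM books WHERE author = 'Asimov'

Result:
id | title    | author
---+----------+-------
3  | I, Robot | Asimov
4  | I, Robot | Asimov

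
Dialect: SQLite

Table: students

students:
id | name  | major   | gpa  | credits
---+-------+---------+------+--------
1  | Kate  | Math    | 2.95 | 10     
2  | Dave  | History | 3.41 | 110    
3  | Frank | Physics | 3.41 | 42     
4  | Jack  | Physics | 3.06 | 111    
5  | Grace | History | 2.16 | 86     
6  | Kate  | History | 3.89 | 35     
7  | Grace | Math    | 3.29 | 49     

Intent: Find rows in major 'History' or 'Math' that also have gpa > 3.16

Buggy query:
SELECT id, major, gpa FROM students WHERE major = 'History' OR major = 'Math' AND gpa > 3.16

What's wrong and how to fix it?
Bug: AND binds tighter than OR, so this parses as major = 'History' OR (major = 'Math' AND gpa > 3.16)

Fix: Group the OR with parentheses (or use IN), then AND the threshold

Corrected query:
SELECT id, major, gpa FROM students WHERE (major = 'History' OR major = 'Math') AND gpa > 3.16

Result:
id | major   | gpa 
---+---------+-----
2  | History | 3.41
6  | History | 3.89
7  | Math    | 3.29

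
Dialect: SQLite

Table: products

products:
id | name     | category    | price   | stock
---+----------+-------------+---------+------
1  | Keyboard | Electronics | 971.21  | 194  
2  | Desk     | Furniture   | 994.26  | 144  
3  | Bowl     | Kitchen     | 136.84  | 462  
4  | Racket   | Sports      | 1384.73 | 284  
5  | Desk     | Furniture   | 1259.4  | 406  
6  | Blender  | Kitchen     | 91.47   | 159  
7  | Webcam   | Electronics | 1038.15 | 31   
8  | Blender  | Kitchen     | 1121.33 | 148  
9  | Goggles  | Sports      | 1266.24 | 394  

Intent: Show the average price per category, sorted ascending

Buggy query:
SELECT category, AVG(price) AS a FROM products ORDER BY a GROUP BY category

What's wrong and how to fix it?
Bug: GROUP BY must precede ORDER BY

Fix: Move ORDER BY to the end, after GROUP BY

Corrected query:
SELECT category, AVG(price) AS a FROM products GROUP BY category ORDER BY a

Result:
category    | a       
------------+---------
Kitchen     | 449.88  
Electronics | 1004.68 
Furniture   | 1126.83 
Sports      | 1325.485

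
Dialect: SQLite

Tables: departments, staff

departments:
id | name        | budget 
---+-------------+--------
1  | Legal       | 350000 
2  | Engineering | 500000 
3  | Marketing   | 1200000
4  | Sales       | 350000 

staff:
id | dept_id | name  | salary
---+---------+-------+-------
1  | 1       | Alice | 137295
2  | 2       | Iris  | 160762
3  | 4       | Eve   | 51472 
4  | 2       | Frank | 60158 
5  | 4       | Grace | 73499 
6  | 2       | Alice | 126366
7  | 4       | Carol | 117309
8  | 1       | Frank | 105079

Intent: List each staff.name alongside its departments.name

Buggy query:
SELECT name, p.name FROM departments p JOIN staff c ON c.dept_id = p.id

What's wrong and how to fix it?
Bug: 'name' exists in both joined tables, so the database can't tell which one is meant

Fix: Prefix ambiguous columns with the table alias

Corrected query:
SELECT c.name, p.name FROM departments p JOIN staff c ON c.dept_id = p.id

Result:
name  | name       
------+------------
Alice | Legal      
Iris  | Engineering
Eve   | Sales      
Frank | Engineering
Grace | Sales      
Alice | Engineering
Carol | Sales      
Frank | Legal      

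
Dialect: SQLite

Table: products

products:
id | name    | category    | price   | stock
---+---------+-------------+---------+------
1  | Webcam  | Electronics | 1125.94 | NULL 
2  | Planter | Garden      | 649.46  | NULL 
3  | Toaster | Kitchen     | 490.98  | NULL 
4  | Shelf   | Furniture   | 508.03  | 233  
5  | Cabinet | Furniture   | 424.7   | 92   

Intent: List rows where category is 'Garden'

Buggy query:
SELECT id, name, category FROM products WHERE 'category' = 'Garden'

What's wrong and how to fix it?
Bug: 'category' in single quotes is a string literal, not the column; the comparison is literal-vs-literal and never true

Fix: Remove the quotes around the column name (or use double quotes for an identifier)

Corrected query:
SELECT id, name, category FROM products WHERE category = 'Garden'

Result:
id | name    | category
---+---------+---------
2  | Planter | Garden  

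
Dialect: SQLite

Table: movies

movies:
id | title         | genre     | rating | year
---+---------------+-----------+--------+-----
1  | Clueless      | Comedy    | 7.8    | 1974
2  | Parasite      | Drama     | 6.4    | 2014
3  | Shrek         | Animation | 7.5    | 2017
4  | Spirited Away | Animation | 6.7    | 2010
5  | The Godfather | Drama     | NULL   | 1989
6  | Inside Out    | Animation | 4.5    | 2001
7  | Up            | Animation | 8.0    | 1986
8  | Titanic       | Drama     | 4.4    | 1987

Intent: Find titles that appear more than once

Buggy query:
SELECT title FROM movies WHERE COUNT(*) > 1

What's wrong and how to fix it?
Bug: COUNT(*) is an aggregate and cannot be used in WHERE

Fix: GROUP BY title, then filter groups with HAVING COUNT(*) > 1

Corrected query:
SELECT title FROM movies GROUP BY title HAVING COUNT(*) > 1

Result:
(no rows)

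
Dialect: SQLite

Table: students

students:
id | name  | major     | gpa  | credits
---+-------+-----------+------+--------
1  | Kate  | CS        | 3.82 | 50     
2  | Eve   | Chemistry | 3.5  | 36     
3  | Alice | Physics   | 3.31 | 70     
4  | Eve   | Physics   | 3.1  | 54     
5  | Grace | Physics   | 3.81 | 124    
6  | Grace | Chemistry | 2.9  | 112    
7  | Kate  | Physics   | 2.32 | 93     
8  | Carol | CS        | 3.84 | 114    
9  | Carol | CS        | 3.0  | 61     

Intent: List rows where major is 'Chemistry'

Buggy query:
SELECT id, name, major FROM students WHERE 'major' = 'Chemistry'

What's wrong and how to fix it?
Bug: 'major' in single quotes is a string literal, not the column; the comparison is literal-vs-literal and never true

Fix: Remove the quotes around the column name (or use double quotes for an identifier)

Corrected query:
SELECT id, name, major FROM students WHERE major = 'Chemistry'

Result:
id | name  | major    
---+-------+----------
2  | Eve   | Chemistry
6  | Grace | Chemistry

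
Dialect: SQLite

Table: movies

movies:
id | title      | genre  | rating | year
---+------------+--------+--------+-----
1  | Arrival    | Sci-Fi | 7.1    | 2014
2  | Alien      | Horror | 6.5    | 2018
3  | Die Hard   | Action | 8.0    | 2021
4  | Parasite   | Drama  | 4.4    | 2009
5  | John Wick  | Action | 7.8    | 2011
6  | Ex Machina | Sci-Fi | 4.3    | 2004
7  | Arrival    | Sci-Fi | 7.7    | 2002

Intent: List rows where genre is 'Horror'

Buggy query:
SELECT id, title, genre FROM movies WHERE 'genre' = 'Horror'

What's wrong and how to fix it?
Bug: 'genre' in single quotes is a string literal, not the column; the comparison is literal-vs-literal and never true

Fix: Remove the quotes around the column name (or use double quotes for an identifier)

Corrected query:
SELECT id, title, genre FROM movies WHERE genre = 'Horror'

Result:
id | title | genre 
---+-------+-------
2  | Alien | Horror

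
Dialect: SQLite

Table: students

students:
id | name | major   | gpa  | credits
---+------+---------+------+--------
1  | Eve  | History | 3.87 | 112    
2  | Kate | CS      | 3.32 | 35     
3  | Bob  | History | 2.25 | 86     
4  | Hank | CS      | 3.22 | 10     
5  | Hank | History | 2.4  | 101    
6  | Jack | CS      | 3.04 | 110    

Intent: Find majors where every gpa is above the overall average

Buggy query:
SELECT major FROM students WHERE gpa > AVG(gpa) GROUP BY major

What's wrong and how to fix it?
Bug: AVG() is an aggregate; it can't sit directly in WHERE

Fix: Use a subquery for AVG and a HAVING MIN(...) filter so the condition holds for every row in the group

Corrected query:
SELECT major FROM students GROUP BY major HAVING MIN(gpa) > (SELECT AVG(gpa) FROM students)

Result:
major
-----
CS   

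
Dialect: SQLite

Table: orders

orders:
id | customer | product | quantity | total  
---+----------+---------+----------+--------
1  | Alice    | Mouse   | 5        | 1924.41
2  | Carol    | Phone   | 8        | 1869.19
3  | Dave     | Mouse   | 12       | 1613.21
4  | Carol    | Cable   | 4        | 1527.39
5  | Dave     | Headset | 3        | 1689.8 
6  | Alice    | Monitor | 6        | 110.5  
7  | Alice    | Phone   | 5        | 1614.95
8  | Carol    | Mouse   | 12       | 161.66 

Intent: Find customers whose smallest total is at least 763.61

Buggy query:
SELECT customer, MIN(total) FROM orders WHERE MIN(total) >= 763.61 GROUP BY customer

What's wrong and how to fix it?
Bug: MIN() in WHERE is a misuse of aggregate

Fix: Replace WHERE with HAVING after the GROUP BY

Corrected query:
SELECT customer, MIN(total) FROM orders GROUP BY customer HAVING MIN(total) >= 763.61

Result:
customer | MIN(total)
---------+-----------
Dave     | 1613.21   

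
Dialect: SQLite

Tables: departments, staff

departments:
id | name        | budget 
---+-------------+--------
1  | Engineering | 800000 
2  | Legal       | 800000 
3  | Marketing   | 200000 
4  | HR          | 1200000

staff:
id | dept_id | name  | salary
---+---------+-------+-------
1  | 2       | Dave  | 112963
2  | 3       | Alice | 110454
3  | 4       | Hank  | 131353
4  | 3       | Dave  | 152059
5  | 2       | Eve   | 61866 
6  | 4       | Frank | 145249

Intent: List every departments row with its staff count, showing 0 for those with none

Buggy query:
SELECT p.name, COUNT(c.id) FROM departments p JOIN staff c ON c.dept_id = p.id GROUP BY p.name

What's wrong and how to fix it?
Bug: INNER JOIN drops departments rows that have no matching staff rows

Fix: Use LEFT JOIN so parents without children still appear (COUNT(c.id) gives 0)

Corrected query:
SELECT p.name, COUNT(c.id) FROM departments p LEFT JOIN staff c ON c.dept_id = p.id GROUP BY p.name

Result:
name        | COUNT(c.id)
------------+------------
Engineering | 0          
HR          | 2          
Legal       | 2          
Marketing   | 2          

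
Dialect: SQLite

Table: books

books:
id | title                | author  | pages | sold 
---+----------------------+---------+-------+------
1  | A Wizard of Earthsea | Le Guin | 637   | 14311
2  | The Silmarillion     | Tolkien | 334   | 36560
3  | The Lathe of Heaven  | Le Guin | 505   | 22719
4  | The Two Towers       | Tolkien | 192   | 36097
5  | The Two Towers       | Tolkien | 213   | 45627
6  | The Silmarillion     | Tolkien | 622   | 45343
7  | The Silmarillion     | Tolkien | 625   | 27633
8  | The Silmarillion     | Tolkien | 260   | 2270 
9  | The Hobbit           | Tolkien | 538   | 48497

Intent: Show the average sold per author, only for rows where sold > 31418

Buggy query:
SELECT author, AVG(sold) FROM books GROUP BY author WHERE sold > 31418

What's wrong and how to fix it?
Bug: WHERE cannot follow GROUP BY

Fix: Place WHERE between FROM and GROUP BY

Corrected query:
SELECT author, AVG(sold) FROM books WHERE sold > 31418 GROUP BY author

Result:
author  | AVG(sold)
--------+----------
Tolkien | 42424.8  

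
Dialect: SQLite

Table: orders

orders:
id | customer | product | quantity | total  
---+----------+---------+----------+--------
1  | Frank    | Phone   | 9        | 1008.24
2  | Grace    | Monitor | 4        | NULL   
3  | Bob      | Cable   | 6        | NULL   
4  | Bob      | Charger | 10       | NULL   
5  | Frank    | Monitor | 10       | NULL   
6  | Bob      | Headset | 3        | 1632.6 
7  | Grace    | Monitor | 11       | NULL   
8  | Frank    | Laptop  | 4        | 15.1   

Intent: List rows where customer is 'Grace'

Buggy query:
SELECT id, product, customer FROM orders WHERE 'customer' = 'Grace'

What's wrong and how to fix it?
Bug: 'customer' in single quotes is a string literal, not the column; the comparison is literal-vs-literal and never true

Fix: Reference the column as customer without single quotes

Corrected query:
SELECT id, product, customer FROM orders WHERE customer = 'Grace'

Result:
id | product | customer
---+---------+---------
2  | Monitor | Grace   
7  | Monitor | Grace   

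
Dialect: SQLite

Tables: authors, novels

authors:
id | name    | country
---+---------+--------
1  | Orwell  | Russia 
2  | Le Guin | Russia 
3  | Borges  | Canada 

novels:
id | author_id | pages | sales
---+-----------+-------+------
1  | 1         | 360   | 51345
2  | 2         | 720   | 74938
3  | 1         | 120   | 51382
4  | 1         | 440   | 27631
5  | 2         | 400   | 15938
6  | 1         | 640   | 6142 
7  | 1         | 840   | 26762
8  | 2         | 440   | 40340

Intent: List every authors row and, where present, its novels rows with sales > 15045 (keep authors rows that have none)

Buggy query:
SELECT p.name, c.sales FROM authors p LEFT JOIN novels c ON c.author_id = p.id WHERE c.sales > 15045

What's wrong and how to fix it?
Bug: A WHERE condition on the right-hand table after LEFT JOIN drops unmatched parents

Fix: Move the right-table condition into the ON clause so unmatched parents are kept

Corrected query:
SELECT p.name, c.sales FROM authors p LEFT JOIN novels c ON c.author_id = p.id AND c.sales > 15045

Result:
name    | sales
--------+------
Orwell  | 26762
Orwell  | 27631
Orwell  | 51345
Orwell  | 51382
Le Guin | 15938
Le Guin | 40340
Le Guin | 74938
Borges  | NULL 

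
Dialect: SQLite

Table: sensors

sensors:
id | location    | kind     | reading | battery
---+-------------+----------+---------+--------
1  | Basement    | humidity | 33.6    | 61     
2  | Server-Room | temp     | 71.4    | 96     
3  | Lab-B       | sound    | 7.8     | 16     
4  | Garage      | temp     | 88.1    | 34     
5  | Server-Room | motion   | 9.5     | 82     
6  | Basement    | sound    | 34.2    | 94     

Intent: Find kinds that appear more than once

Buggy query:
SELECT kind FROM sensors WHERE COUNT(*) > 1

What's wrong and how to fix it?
Bug: WHERE can't reference COUNT(*); aggregates are computed after WHERE

Fix: GROUP BY kind, then filter groups with HAVING COUNT(*) > 1

Corrected query:
SELECT kind FROM sensors GROUP BY kind HAVING COUNT(*) > 1

Result:
kind 
-----
sound
temp 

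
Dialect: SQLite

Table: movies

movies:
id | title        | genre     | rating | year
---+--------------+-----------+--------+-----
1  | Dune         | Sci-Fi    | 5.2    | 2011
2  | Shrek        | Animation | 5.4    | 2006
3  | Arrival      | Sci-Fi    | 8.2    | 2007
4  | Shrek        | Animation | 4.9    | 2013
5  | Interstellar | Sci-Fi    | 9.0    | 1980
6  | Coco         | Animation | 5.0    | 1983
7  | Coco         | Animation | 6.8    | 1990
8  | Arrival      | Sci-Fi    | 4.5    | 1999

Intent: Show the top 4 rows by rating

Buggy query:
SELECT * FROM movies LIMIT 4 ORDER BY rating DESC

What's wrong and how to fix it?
Bug: ORDER BY cannot follow LIMIT; LIMIT is the final clause

Fix: Swap the clauses: ORDER BY first, then LIMIT

Corrected query:
SELECT * FROM movies ORDER BY rating DESC LIMIT 4

Result:
id | title        | genre     | rating | year
---+--------------+-----------+--------+-----
5  | Interstellar | Sci-Fi    | 9      | 1980
3  | Arrival      | Sci-Fi    | 8.2    | 2007
7  | Coco         | Animation | 6.8    | 1990
2  | Shrek        | Animation | 5.4    | 2006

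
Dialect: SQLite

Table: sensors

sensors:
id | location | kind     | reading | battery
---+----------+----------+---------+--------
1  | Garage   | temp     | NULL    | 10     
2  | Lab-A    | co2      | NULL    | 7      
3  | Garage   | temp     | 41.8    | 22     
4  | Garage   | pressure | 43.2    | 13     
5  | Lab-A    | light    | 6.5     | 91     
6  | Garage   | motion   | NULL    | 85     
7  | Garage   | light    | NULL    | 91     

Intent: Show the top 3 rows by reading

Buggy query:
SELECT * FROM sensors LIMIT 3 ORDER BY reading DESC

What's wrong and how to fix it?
Bug: ORDER BY cannot follow LIMIT; LIMIT is the final clause

Fix: Swap the clauses: ORDER BY first, then LIMIT

Corrected query:
SELECT * FROM sensors ORDER BY reading DESC LIMIT 3

Result:
id | location | kind     | reading | battery
---+----------+----------+---------+--------
4  | Garage   | pressure | 43.2    | 13     
3  | Garage   | temp     | 41.8    | 22     
5  | Lab-A    | light    | 6.5     | 91     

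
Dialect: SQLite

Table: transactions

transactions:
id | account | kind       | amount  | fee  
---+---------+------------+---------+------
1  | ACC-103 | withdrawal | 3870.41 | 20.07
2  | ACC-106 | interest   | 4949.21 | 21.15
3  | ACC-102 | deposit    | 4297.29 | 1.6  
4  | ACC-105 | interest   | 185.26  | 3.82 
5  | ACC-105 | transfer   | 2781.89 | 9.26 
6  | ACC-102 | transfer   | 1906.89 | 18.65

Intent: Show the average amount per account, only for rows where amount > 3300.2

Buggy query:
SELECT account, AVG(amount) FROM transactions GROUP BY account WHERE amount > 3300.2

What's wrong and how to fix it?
Bug: Row-level WHERE must come before GROUP BY in the clause order

Fix: Place WHERE between FROM and GROUP BY

Corrected query:
SELECT account, AVG(amount) FROM transactions WHERE amount > 3300.2 GROUP BY account

Result:
account | AVG(amount)
--------+------------
ACC-102 | 4297.29    
ACC-103 | 3870.41    
ACC-106 | 4949.21    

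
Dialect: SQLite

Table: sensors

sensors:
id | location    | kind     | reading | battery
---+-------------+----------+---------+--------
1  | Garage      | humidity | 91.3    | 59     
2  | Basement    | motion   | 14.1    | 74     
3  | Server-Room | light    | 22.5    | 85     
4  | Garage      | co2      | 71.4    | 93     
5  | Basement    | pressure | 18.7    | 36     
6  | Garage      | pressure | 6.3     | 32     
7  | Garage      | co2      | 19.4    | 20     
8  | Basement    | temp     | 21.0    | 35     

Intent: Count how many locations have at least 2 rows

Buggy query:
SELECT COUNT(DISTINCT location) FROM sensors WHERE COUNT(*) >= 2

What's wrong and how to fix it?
Bug: COUNT(*) cannot appear in WHERE; the per-group count doesn't exist yet

Fix: Use a subquery that GROUPs and filters with HAVING, then count its rows

Corrected query:
SELECT COUNT(*) FROM (SELECT location FROM sensors GROUP BY location HAVING COUNT(*) >= 2)

Result:
COUNT(*)
--------
2       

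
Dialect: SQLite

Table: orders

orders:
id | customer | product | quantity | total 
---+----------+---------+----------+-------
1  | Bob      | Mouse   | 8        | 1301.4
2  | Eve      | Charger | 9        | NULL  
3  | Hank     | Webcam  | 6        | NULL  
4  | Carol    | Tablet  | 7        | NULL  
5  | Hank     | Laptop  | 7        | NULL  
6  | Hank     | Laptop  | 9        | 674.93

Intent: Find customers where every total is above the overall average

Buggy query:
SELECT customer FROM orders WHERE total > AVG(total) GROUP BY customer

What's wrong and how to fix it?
Bug: WHERE evaluates per row before aggregation, so AVG() is unavailable

Fix: Compute the overall average in a scalar subquery and compare each group's MIN against it in HAVING

Corrected query:
SELECT customer FROM orders GROUP BY customer HAVING MIN(total) > (SELECT AVG(total) FROM orders)

Result:
customer
--------
Bob     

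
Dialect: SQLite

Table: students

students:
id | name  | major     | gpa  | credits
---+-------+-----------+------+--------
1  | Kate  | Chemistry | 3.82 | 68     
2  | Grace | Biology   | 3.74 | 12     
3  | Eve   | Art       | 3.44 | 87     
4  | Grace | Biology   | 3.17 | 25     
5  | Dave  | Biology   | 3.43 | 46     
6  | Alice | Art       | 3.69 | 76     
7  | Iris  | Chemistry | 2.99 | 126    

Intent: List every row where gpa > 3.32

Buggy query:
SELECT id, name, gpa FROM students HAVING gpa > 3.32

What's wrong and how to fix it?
Bug: This is a non-aggregate query (no GROUP BY, no aggregates), so in SQLite the HAVING clause is invalid here; a row-level condition belongs in WHERE

Fix: Replace HAVING with WHERE since the condition applies to individual rows

Corrected query:
SELECT id, name, gpa FROM students WHERE gpa > 3.32

Result:
id | name  | gpa 
---+-------+-----
1  | Kate  | 3.82
2  | Grace | 3.74
3  | Eve   | 3.44
5  | Dave  | 3.43
6  | Alice | 3.69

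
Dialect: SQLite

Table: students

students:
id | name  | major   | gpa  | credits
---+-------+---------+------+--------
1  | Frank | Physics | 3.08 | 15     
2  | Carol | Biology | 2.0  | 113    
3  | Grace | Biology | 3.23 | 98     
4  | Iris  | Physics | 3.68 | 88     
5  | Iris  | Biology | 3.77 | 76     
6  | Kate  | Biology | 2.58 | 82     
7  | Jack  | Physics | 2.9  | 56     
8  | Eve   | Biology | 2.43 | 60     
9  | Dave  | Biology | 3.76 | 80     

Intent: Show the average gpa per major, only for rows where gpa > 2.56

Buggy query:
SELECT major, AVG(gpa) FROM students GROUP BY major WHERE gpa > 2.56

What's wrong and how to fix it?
Bug: WHERE cannot follow GROUP BY

Fix: Place WHERE between FROM and GROUP BY

Corrected query:
SELECT major, AVG(gpa) FROM students WHERE gpa > 2.56 GROUP BY major

Result:
major   | AVG(gpa)
--------+---------
Biology | 3.335   
Physics | 3.22    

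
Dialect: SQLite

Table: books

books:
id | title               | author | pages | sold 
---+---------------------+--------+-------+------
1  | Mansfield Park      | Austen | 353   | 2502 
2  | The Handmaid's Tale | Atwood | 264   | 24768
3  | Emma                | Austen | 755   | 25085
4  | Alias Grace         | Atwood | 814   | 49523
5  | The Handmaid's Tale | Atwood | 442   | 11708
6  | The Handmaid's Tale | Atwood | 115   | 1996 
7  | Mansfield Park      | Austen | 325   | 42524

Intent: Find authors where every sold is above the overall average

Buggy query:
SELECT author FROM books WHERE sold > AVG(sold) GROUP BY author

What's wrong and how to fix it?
Bug: AVG() is an aggregate; it can't sit directly in WHERE

Fix: Compute the overall average in a scalar subquery and compare each group's MIN against it in HAVING

Corrected query:
SELECT author FROM books GROUP BY author HAVING MIN(sold) > (SELECT AVG(sold) FROM books)

Result:
(no rows)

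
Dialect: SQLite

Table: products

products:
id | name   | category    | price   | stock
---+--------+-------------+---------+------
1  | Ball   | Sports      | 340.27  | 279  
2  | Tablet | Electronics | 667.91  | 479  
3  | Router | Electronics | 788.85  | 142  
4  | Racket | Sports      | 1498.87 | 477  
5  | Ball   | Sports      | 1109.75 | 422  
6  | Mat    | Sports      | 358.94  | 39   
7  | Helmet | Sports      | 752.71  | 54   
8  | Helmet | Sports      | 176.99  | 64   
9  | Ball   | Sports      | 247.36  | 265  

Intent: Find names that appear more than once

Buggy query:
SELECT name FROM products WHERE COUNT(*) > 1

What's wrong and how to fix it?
Bug: WHERE can't reference COUNT(*); aggregates are computed after WHERE

Fix: GROUP BY name, then filter groups with HAVING COUNT(*) > 1

Corrected query:
SELECT name FROM products GROUP BY name HAVING COUNT(*) > 1

Result:
name  
------
Ball  
Helmet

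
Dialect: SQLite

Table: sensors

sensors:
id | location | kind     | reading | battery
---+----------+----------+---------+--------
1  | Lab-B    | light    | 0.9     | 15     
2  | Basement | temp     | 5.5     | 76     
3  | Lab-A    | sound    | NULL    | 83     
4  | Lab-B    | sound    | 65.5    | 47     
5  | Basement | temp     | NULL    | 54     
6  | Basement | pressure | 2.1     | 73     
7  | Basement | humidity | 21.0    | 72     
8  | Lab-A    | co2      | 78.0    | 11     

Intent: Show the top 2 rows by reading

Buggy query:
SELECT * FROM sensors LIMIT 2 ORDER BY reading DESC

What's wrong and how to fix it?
Bug: ORDER BY cannot follow LIMIT; LIMIT is the final clause

Fix: Sort with ORDER BY, then apply LIMIT

Corrected query:
SELECT * FROM sensors ORDER BY reading DESC LIMIT 2

Result:
id | location | kind  | reading | battery
---+----------+-------+---------+--------
8  | Lab-A    | co2   | 78      | 11     
4  | Lab-B    | sound | 65.5    | 47     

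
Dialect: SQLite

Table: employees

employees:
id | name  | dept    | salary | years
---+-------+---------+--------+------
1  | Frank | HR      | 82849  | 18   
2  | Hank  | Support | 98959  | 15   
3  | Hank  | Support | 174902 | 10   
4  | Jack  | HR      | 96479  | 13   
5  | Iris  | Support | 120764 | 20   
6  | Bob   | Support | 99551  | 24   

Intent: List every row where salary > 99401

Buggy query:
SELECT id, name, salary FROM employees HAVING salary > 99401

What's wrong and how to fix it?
Bug: This is a non-aggregate query (no GROUP BY, no aggregates), so in SQLite the HAVING clause is invalid here; a row-level condition belongs in WHERE

Fix: Replace HAVING with WHERE since the condition applies to individual rows

Corrected query:
SELECT id, name, salary FROM employees WHERE salary > 99401

Result:
id | name | salary
---+------+-------
3  | Hank | 174902
5  | Iris | 120764
6  | Bob  | 99551 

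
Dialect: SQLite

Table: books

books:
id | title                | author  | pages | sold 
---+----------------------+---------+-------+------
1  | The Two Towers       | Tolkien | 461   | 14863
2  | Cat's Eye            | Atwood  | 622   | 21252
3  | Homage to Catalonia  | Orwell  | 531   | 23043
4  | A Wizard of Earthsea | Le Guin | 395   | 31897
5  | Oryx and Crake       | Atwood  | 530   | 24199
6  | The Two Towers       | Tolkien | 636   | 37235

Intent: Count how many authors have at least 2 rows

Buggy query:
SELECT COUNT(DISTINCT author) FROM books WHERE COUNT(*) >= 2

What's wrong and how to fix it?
Bug: COUNT(*) cannot appear in WHERE; the per-group count doesn't exist yet

Fix: Use a subquery that GROUPs and filters with HAVING, then count its rows

Corrected query:
SELECT COUNT(*) FROM (SELECT author FROM books GROUP BY author HAVING COUNT(*) >= 2)

Result:
COUNT(*)
--------
2       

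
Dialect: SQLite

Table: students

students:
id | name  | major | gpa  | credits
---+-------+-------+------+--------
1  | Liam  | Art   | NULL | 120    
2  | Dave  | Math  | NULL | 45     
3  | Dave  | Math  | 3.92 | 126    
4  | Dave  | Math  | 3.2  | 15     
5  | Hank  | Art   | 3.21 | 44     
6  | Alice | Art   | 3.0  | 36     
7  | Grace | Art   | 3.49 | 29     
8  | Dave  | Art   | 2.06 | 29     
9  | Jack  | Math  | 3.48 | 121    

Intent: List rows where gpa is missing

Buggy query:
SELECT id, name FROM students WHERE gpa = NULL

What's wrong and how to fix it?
Bug: Comparing to NULL with '=' never matches; NULL = NULL is unknown, not true

Fix: Use IS NULL to test for NULL

Corrected query:
SELECT id, name FROM students WHERE gpa IS NULL

Result:
id | name
---+-----
1  | Liam
2  | Dave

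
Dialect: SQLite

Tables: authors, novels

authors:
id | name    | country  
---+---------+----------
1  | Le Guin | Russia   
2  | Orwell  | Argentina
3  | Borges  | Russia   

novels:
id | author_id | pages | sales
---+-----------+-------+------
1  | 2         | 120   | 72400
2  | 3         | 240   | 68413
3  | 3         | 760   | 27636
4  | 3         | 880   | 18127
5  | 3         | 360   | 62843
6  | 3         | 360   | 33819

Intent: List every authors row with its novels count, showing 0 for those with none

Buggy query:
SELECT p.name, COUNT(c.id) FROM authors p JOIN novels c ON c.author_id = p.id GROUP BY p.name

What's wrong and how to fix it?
Bug: INNER JOIN drops authors rows that have no matching novels rows

Fix: Switch to LEFT JOIN to retain unmatched parent rows

Corrected query:
SELECT p.name, COUNT(c.id) FROM authors p LEFT JOIN novels c ON c.author_id = p.id GROUP BY p.name

Result:
name    | COUNT(c.id)
--------+------------
Borges  | 5          
Le Guin | 0          
Orwell  | 1          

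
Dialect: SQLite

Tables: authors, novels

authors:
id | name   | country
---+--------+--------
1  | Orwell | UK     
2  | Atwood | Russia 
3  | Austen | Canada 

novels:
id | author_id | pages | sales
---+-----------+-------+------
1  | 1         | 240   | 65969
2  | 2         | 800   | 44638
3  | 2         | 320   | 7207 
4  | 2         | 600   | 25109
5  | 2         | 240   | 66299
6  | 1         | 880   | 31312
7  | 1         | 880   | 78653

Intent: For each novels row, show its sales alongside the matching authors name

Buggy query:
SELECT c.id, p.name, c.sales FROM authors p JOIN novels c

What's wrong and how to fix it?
Bug: Missing join condition: each novels row is matched to all authors rows instead of just its own

Fix: Add ON c.author_id = p.id to the JOIN

Corrected query:
SELECT c.id, p.name, c.sales FROM authors p JOIN novels c ON c.author_id = p.id

Result:
id | name   | sales
---+--------+------
1  | Orwell | 65969
2  | Atwood | 44638
3  | Atwood | 7207 
4  | Atwood | 25109
5  | Atwood | 66299
6  | Orwell | 31312
7  | Orwell | 78653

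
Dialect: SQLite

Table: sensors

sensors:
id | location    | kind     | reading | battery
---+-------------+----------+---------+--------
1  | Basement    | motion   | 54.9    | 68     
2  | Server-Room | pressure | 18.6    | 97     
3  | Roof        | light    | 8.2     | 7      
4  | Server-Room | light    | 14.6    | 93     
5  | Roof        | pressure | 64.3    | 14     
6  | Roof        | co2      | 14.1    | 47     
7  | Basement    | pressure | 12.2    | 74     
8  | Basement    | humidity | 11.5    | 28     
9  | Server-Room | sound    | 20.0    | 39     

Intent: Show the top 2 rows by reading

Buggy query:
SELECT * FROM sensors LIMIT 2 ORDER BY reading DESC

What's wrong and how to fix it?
Bug: LIMIT must come after ORDER BY

Fix: Sort with ORDER BY, then apply LIMIT

Corrected query:
SELECT * FROM sensors ORDER BY reading DESC LIMIT 2

Result:
id | location | kind     | reading | battery
---+----------+----------+---------+--------
5  | Roof     | pressure | 64.3    | 14     
1  | Basement | motion   | 54.9    | 68     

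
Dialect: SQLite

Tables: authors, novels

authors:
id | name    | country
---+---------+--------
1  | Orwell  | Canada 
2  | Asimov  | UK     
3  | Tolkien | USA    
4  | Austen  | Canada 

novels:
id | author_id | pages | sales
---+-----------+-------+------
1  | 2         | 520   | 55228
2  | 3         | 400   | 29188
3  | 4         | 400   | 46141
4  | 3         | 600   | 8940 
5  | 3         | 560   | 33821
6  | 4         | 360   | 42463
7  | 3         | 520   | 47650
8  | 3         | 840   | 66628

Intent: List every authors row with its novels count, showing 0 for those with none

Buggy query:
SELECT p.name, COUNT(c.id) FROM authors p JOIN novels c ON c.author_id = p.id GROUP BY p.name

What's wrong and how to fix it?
Bug: INNER JOIN drops authors rows that have no matching novels rows

Fix: Switch to LEFT JOIN to retain unmatched parent rows

Corrected query:
SELECT p.name, COUNT(c.id) FROM authors p LEFT JOIN novels c ON c.author_id = p.id GROUP BY p.name

Result:
name    | COUNT(c.id)
--------+------------
Asimov  | 1          
Austen  | 2          
Orwell  | 0          
Tolkien | 5          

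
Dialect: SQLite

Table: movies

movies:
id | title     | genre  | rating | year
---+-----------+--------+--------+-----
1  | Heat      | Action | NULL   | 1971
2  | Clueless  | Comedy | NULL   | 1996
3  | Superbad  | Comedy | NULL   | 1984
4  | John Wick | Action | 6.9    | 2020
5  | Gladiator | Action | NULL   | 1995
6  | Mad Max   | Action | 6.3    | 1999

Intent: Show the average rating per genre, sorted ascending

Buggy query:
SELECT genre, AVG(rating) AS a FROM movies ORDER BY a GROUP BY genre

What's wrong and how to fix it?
Bug: GROUP BY must precede ORDER BY

Fix: Move ORDER BY to the end, after GROUP BY

Corrected query:
SELECT genre, AVG(rating) AS a FROM movies GROUP BY genre ORDER BY a

Result:
genre  | a   
-------+-----
Comedy | NULL
Action | 6.6 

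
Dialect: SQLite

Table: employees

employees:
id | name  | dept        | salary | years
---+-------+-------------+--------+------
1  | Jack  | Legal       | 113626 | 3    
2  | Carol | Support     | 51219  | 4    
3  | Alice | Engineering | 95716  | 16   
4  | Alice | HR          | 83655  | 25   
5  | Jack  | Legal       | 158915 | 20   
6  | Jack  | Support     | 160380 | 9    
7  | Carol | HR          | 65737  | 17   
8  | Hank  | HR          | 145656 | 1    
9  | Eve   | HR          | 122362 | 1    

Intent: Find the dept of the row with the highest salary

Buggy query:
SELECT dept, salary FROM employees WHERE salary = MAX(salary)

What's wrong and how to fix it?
Bug: MAX(salary) is an aggregate and cannot be used directly in WHERE

Fix: Wrap MAX in a scalar subquery so WHERE compares against a single value

Corrected query:
SELECT dept, salary FROM employees WHERE salary = (SELECT MAX(salary) FROM employees)

Result:
dept    | salary
--------+-------
Support | 160380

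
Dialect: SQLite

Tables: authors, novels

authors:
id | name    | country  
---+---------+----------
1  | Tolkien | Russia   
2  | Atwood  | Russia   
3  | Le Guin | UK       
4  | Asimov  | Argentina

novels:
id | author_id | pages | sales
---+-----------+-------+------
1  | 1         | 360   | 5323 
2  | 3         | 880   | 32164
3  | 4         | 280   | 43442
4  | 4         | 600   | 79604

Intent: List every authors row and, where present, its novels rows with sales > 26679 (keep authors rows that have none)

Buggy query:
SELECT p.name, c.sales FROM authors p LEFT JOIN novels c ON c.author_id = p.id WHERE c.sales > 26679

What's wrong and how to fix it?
Bug: Filtering c.sales in WHERE discards the NULL rows produced by LEFT JOIN, turning it into an inner join

Fix: Move the right-table condition into the ON clause so unmatched parents are kept

Corrected query:
SELECT p.name, c.sales FROM authors p LEFT JOIN novels c ON c.author_id = p.id AND c.sales > 26679

Result:
name    | sales
--------+------
Tolkien | NULL 
Atwood  | NULL 
Le Guin | 32164
Asimov  | 43442
Asimov  | 79604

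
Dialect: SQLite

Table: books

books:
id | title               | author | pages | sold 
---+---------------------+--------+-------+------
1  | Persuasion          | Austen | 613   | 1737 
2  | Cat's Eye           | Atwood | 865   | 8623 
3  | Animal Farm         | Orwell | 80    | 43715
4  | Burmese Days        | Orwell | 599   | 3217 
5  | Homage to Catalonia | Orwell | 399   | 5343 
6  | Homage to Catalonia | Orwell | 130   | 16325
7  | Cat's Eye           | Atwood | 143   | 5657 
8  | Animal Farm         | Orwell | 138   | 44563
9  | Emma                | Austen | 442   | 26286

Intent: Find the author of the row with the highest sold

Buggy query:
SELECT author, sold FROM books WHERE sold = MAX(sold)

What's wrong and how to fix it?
Bug: WHERE is evaluated per row; an aggregate over the whole table isn't defined there

Fix: Wrap MAX in a scalar subquery so WHERE compares against a single value

Corrected query:
SELECT author, sold FROM books WHERE sold = (SELECT MAX(sold) FROM books)

Result:
author | sold 
-------+------
Orwell | 44563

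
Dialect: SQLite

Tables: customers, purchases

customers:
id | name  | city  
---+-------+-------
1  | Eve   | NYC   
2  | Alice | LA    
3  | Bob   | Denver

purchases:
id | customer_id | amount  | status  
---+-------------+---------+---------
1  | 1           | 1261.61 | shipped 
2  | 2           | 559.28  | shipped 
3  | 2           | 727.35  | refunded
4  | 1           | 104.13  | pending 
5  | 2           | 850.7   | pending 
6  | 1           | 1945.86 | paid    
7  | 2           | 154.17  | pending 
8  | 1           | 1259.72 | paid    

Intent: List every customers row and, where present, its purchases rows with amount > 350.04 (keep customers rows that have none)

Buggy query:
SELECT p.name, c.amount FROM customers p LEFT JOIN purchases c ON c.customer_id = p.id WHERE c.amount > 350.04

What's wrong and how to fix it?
Bug: A WHERE condition on the right-hand table after LEFT JOIN drops unmatched parents

Fix: Put 'c.amount > 350.04' in the JOIN's ON clause instead of WHERE

Corrected query:
SELECT p.name, c.amount FROM customers p LEFT JOIN purchases c ON c.customer_id = p.id AND c.amount > 350.04

Result:
name  | amount 
------+--------
Eve   | 1259.72
Eve   | 1261.61
Eve   | 1945.86
Alice | 559.28 
Alice | 727.35 
Alice | 850.7  
Bob   | NULL   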